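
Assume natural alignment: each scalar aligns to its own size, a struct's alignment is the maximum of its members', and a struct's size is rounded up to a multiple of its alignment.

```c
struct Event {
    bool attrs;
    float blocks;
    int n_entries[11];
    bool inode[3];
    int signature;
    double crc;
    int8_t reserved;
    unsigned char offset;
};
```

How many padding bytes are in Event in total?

0..1  attrs  (1B, 1-aligned)
1..4  -- padding (3B)
4..8  blocks  (4B, 4-aligned)
8..52  n_entries  (44B, 4-aligned)
52..55  inode  (3B, 1-aligned)
55..56  -- padding (1B)
56..60  signature  (4B, 4-aligned)
60..64  -- padding (4B)
64..72  crc  (8B, 8-aligned)
72..73  reserved  (1B, 1-aligned)
73..74  offset  (1B, 1-aligned)
74..80  -- tail padding (6B)
sizeof = 80, alignof = 8
data bytes 66, size 80 → padding 14

14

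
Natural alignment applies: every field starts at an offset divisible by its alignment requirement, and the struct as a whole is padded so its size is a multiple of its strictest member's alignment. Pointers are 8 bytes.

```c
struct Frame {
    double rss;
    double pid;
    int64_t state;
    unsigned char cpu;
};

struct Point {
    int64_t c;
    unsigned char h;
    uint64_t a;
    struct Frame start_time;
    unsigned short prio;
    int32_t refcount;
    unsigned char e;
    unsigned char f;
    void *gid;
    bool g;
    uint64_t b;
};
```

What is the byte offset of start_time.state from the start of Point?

Frame: @0: rss [8B, align 8] → 8; @8: pid [8B, align 8] → 16; @16: state [8B, align 8] → 24; @24: cpu [1B, align 1] → 25; +7 tail pad (align 8); size 32, align 8
@0: c [8B, align 8] → 8
@8: h [1B, align 1] → 9
+7 pad (align 8)
@16: a [8B, align 8] → 24
@24: start_time [32B, align 8] → 56
within Frame: state at 16
24 + 16 = 40

40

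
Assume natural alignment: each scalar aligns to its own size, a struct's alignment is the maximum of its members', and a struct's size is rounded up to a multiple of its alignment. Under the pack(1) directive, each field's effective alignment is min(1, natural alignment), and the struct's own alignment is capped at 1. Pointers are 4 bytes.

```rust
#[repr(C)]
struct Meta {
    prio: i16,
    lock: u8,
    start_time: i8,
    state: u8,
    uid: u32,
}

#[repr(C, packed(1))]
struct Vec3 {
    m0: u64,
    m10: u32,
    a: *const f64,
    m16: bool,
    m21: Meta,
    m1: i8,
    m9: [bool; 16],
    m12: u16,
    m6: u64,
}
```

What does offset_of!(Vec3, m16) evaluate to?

Meta: 0..2  prio  (2B, 2-aligned); 2..3  lock  (1B, 1-aligned); 3..4  start_time  (1B, 1-aligned); 4..5  state  (1B, 1-aligned); 5..8  -- padding (3B); 8..12  uid  (4B, 4-aligned); sizeof = 12, alignof = 4
0..8  m0  (8B, 1-aligned)
8..12  m10  (4B, 1-aligned)
12..16  a  (4B, 1-aligned)
16..17  m16  (1B, 1-aligned)

16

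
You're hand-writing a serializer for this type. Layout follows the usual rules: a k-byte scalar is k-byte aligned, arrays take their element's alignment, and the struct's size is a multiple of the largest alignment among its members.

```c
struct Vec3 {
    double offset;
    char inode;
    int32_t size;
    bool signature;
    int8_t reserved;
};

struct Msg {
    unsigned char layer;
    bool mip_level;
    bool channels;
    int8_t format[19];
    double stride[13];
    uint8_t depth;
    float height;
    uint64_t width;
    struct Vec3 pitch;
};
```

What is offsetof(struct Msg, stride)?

24

Vec3: @0: offset [8B, align 8] → 8; @8: inode [1B, align 1] → 9; +3 pad (align 4); @12: size [4B, align 4] → 16; @16: signature [1B, align 1] → 17; @17: reserved [1B, align 1] → 18; +6 tail pad (align 8); size 24, align 8
@0: layer [1B, align 1] → 1
@1: mip_level [1B, align 1] → 2
@2: channels [1B, align 1] → 3
@3: format [19B, align 1] → 22
+2 pad (align 8)
@24: stride [104B, align 8] → 128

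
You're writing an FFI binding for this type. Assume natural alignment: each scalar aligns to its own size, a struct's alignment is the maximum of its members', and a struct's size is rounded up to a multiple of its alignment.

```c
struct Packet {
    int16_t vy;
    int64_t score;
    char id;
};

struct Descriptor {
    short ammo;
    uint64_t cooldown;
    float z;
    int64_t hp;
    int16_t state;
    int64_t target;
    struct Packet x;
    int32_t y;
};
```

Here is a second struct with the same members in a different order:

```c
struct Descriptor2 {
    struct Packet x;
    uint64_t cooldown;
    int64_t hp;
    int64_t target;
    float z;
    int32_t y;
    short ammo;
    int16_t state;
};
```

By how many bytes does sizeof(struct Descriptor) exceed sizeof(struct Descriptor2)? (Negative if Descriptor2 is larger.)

Packet: vy at 0 (size 2, align 2) → ends 2; pad 6 to align 8 for score; score at 8 (size 8, align 8) → ends 16; id at 16 (size 1, align 1) → ends 17; tail pad 7 to reach multiple of 8; total 24 bytes, alignment 8
ammo at 0 (size 2, align 2) → ends 2
pad 6 to align 8 for cooldown
cooldown at 8 (size 8, align 8) → ends 16
z at 16 (size 4, align 4) → ends 20
pad 4 to align 8 for hp
hp at 24 (size 8, align 8) → ends 32
state at 32 (size 2, align 2) → ends 34
pad 6 to align 8 for target
target at 40 (size 8, align 8) → ends 48
x at 48 (size 24, align 8) → ends 72
y at 72 (size 4, align 4) → ends 76
tail pad 4 to reach multiple of 8
total 80 bytes, alignment 8
— Descriptor2 —
x at 0 (size 24, align 8) → ends 24
cooldown at 24 (size 8, align 8) → ends 32
hp at 32 (size 8, align 8) → ends 40
target at 40 (size 8, align 8) → ends 48
z at 48 (size 4, align 4) → ends 52
y at 52 (size 4, align 4) → ends 56
ammo at 56 (size 2, align 2) → ends 58
state at 58 (size 2, align 2) → ends 60
tail pad 4 to reach multiple of 8
total 64 bytes, alignment 8
80 − 64 = 16

16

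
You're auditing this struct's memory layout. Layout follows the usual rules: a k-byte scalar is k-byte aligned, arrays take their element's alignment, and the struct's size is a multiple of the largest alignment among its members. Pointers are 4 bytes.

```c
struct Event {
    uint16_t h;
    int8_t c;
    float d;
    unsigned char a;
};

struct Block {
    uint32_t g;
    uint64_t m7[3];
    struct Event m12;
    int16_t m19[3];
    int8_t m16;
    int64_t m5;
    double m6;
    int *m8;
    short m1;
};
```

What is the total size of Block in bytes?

Event: 0..2  h  (2B, 2-aligned); 2..3  c  (1B, 1-aligned); 3..4  -- padding (1B); 4..8  d  (4B, 4-aligned); 8..9  a  (1B, 1-aligned); 9..12  -- tail padding (3B); sizeof = 12, alignof = 4
0..4  g  (4B, 4-aligned)
4..8  -- padding (4B)
8..32  m7  (24B, 8-aligned)
32..44  m12  (12B, 4-aligned)
44..50  m19  (6B, 2-aligned)
50..51  m16  (1B, 1-aligned)
51..56  -- padding (5B)
56..64  m5  (8B, 8-aligned)
64..72  m6  (8B, 8-aligned)
72..76  m8  (4B, 4-aligned)
76..78  m1  (2B, 2-aligned)
78..80  -- tail padding (2B)
sizeof = 80, alignof = 8

80 bytes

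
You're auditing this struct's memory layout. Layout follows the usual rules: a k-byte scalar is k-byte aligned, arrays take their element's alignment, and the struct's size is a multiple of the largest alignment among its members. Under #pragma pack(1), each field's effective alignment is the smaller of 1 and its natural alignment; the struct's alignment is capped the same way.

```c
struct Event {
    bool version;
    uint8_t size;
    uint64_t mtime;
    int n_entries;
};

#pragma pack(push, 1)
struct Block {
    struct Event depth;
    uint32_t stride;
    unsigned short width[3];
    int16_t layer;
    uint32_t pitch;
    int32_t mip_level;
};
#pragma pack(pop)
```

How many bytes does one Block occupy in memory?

44 bytes

Event: 0..1  version  (1B, 1-aligned); 1..2  size  (1B, 1-aligned); 2..8  -- padding (6B); 8..16  mtime  (8B, 8-aligned); 16..20  n_entries  (4B, 4-aligned); 20..24  -- tail padding (4B); sizeof = 24, alignof = 8
0..24  depth  (24B, 1-aligned)
24..28  stride  (4B, 1-aligned)
28..34  width  (6B, 1-aligned)
34..36  layer  (2B, 1-aligned)
36..40  pitch  (4B, 1-aligned)
40..44  mip_level  (4B, 1-aligned)
sizeof = 44, alignof = 1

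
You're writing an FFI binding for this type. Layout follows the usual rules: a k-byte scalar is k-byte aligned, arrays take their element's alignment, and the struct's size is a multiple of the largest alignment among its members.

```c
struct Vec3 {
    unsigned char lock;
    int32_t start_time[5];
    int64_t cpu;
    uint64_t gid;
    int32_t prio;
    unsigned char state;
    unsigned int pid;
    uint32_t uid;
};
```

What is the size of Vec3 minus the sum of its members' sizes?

lock at 0 (size 1, align 1) → ends 1
pad 3 to align 4 for start_time
start_time at 4 (size 20, align 4) → ends 24
cpu at 24 (size 8, align 8) → ends 32
gid at 32 (size 8, align 8) → ends 40
prio at 40 (size 4, align 4) → ends 44
state at 44 (size 1, align 1) → ends 45
pad 3 to align 4 for pid
pid at 48 (size 4, align 4) → ends 52
uid at 52 (size 4, align 4) → ends 56
total 56 bytes, alignment 8
data bytes 50, size 56 → padding 6

6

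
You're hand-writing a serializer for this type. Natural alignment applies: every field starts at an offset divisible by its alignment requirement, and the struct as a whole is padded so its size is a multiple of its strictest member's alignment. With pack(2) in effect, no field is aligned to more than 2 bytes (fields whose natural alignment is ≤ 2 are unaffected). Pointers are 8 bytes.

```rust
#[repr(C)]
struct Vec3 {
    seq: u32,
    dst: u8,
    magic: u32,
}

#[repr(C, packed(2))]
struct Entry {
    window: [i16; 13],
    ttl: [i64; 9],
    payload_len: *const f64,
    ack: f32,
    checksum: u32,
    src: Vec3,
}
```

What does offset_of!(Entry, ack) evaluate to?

106

Vec3: @0: seq [4B, align 4] → 4; @4: dst [1B, align 1] → 5; +3 pad (align 4); @8: magic [4B, align 4] → 12; size 12, align 4
@0: window [26B, align 2] → 26
@26: ttl [72B, align 2] → 98
@98: payload_len [8B, align 2] → 106
@106: ack [4B, align 2] → 110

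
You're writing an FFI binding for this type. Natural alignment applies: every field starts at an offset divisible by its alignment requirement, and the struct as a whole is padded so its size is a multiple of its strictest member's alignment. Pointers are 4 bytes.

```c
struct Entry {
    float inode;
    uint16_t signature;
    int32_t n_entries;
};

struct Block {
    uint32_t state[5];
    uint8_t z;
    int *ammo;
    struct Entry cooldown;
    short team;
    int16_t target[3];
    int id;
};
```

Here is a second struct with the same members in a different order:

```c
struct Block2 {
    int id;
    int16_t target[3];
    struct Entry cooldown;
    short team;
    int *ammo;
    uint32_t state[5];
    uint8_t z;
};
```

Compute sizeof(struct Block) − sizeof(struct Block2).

-4

Entry: inode at 0 (size 4, align 4) → ends 4; signature at 4 (size 2, align 2) → ends 6; pad 2 to align 4 for n_entries; n_entries at 8 (size 4, align 4) → ends 12; total 12 bytes, alignment 4
state at 0 (size 20, align 4) → ends 20
z at 20 (size 1, align 1) → ends 21
pad 3 to align 4 for ammo
ammo at 24 (size 4, align 4) → ends 28
cooldown at 28 (size 12, align 4) → ends 40
team at 40 (size 2, align 2) → ends 42
target at 42 (size 6, align 2) → ends 48
id at 48 (size 4, align 4) → ends 52
total 52 bytes, alignment 4
— Block2 —
id at 0 (size 4, align 4) → ends 4
target at 4 (size 6, align 2) → ends 10
pad 2 to align 4 for cooldown
cooldown at 12 (size 12, align 4) → ends 24
team at 24 (size 2, align 2) → ends 26
pad 2 to align 4 for ammo
ammo at 28 (size 4, align 4) → ends 32
state at 32 (size 20, align 4) → ends 52
z at 52 (size 1, align 1) → ends 53
tail pad 3 to reach multiple of 4
total 56 bytes, alignment 4
52 − 56 = -4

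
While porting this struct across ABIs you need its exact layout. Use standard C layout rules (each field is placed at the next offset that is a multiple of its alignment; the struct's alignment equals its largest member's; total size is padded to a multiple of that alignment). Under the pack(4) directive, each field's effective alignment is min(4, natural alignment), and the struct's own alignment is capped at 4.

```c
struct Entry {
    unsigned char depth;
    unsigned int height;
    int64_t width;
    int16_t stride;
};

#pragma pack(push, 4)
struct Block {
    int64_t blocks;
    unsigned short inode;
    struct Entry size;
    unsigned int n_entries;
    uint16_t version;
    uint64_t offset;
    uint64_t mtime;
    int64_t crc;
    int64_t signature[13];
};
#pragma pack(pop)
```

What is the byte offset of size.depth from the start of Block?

Entry: 0..1  depth  (1B, 1-aligned); 1..4  -- padding (3B); 4..8  height  (4B, 4-aligned); 8..16  width  (8B, 8-aligned); 16..18  stride  (2B, 2-aligned); 18..24  -- tail padding (6B); sizeof = 24, alignof = 8
0..8  blocks  (8B, 4-aligned)
8..10  inode  (2B, 2-aligned)
10..12  -- padding (2B)
12..36  size  (24B, 4-aligned)
within Entry: depth at 0
12 + 0 = 12

12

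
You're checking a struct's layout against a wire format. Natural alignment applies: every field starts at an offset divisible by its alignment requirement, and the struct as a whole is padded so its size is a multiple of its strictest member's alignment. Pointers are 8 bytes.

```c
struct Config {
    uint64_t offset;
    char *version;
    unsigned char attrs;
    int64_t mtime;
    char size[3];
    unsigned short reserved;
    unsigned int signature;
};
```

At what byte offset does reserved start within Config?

36

0..8  offset  (8B, 8-aligned)
8..16  version  (8B, 8-aligned)
16..17  attrs  (1B, 1-aligned)
17..24  -- padding (7B)
24..32  mtime  (8B, 8-aligned)
32..35  size  (3B, 1-aligned)
35..36  -- padding (1B)
36..38  reserved  (2B, 2-aligned)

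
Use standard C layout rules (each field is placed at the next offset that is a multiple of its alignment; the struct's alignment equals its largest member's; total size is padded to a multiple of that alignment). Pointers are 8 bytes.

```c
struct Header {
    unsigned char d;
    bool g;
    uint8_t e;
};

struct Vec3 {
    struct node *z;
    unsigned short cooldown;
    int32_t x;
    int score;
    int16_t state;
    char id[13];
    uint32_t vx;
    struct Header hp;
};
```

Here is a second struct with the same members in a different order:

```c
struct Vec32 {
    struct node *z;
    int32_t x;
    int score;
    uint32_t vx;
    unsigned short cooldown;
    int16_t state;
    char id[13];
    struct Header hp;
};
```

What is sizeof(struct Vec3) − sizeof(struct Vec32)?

8

Header: @0: d [1B, align 1] → 1; @1: g [1B, align 1] → 2; @2: e [1B, align 1] → 3; size 3, align 1
@0: z [8B, align 8] → 8
@8: cooldown [2B, align 2] → 10
+2 pad (align 4)
@12: x [4B, align 4] → 16
@16: score [4B, align 4] → 20
@20: state [2B, align 2] → 22
@22: id [13B, align 1] → 35
+1 pad (align 4)
@36: vx [4B, align 4] → 40
@40: hp [3B, align 1] → 43
+5 tail pad (align 8)
size 48, align 8
— Vec32 —
@0: z [8B, align 8] → 8
@8: x [4B, align 4] → 12
@12: score [4B, align 4] → 16
@16: vx [4B, align 4] → 20
@20: cooldown [2B, align 2] → 22
@22: state [2B, align 2] → 24
@24: id [13B, align 1] → 37
@37: hp [3B, align 1] → 40
size 40, align 8
48 − 40 = 8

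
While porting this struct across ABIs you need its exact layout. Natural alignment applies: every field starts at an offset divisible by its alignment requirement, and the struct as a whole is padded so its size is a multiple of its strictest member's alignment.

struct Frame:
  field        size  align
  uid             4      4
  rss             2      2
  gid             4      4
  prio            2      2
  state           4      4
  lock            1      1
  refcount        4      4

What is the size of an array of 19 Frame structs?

@0: uid [4B, align 4] → 4
@4: rss [2B, align 2] → 6
+2 pad (align 4)
@8: gid [4B, align 4] → 12
@12: prio [2B, align 2] → 14
+2 pad (align 4)
@16: state [4B, align 4] → 20
@20: lock [1B, align 1] → 21
+3 pad (align 4)
@24: refcount [4B, align 4] → 28
size 28, align 4
array of 19: 19 × 28 = 532

532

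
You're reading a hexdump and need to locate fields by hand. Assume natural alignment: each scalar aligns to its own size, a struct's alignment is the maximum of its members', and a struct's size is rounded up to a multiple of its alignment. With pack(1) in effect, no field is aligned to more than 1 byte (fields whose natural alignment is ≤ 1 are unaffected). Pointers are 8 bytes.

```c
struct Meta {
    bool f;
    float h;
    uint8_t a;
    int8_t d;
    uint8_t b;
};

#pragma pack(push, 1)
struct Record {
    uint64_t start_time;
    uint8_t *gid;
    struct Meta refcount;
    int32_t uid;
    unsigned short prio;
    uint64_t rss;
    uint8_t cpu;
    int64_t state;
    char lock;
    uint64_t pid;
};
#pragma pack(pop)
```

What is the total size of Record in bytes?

60 bytes

Meta: @0: f [1B, align 1] → 1; +3 pad (align 4); @4: h [4B, align 4] → 8; @8: a [1B, align 1] → 9; @9: d [1B, align 1] → 10; @10: b [1B, align 1] → 11; +1 tail pad (align 4); size 12, align 4
@0: start_time [8B, align 1] → 8
@8: gid [8B, align 1] → 16
@16: refcount [12B, align 1] → 28
@28: uid [4B, align 1] → 32
@32: prio [2B, align 1] → 34
@34: rss [8B, align 1] → 42
@42: cpu [1B, align 1] → 43
@43: state [8B, align 1] → 51
@51: lock [1B, align 1] → 52
@52: pid [8B, align 1] → 60
size 60, align 1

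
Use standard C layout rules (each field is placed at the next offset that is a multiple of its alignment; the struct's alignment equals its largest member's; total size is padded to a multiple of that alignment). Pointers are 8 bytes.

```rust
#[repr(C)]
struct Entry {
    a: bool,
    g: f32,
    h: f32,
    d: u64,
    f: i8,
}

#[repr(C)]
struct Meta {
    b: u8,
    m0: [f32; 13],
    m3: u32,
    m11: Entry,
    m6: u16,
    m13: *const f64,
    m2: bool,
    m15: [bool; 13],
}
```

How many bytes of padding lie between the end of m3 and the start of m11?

4

Entry: @0: a [1B, align 1] → 1; +3 pad (align 4); @4: g [4B, align 4] → 8; @8: h [4B, align 4] → 12; +4 pad (align 8); @16: d [8B, align 8] → 24; @24: f [1B, align 1] → 25; +7 tail pad (align 8); size 32, align 8
@0: b [1B, align 1] → 1
+3 pad (align 4)
@4: m0 [52B, align 4] → 56
@56: m3 [4B, align 4] → 60
+4 pad (align 8)
@64: m11 [32B, align 8] → 96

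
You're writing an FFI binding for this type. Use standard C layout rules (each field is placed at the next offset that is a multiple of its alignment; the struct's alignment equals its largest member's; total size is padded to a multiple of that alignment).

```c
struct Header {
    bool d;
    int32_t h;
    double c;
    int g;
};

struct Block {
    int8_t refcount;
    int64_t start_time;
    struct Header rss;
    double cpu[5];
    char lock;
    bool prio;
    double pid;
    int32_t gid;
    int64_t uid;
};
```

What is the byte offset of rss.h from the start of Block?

Header: 0..1  d  (1B, 1-aligned); 1..4  -- padding (3B); 4..8  h  (4B, 4-aligned); 8..16  c  (8B, 8-aligned); 16..20  g  (4B, 4-aligned); 20..24  -- tail padding (4B); sizeof = 24, alignof = 8
0..1  refcount  (1B, 1-aligned)
1..8  -- padding (7B)
8..16  start_time  (8B, 8-aligned)
16..40  rss  (24B, 8-aligned)
within Header: h at 4
16 + 4 = 20

20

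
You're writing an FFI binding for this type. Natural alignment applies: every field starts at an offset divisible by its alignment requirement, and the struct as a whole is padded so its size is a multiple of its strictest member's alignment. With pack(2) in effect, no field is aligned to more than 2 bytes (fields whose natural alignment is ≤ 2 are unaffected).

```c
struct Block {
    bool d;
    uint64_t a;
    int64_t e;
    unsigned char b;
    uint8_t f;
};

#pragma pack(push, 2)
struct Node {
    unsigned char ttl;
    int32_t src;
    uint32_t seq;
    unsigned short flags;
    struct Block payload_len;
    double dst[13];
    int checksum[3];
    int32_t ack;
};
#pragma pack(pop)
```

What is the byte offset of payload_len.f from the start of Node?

37

Block: @0: d [1B, align 1] → 1; +7 pad (align 8); @8: a [8B, align 8] → 16; @16: e [8B, align 8] → 24; @24: b [1B, align 1] → 25; @25: f [1B, align 1] → 26; +6 tail pad (align 8); size 32, align 8
@0: ttl [1B, align 1] → 1
+1 pad (align 2)
@2: src [4B, align 2] → 6
@6: seq [4B, align 2] → 10
@10: flags [2B, align 2] → 12
@12: payload_len [32B, align 2] → 44
within Block: f at 25
12 + 25 = 37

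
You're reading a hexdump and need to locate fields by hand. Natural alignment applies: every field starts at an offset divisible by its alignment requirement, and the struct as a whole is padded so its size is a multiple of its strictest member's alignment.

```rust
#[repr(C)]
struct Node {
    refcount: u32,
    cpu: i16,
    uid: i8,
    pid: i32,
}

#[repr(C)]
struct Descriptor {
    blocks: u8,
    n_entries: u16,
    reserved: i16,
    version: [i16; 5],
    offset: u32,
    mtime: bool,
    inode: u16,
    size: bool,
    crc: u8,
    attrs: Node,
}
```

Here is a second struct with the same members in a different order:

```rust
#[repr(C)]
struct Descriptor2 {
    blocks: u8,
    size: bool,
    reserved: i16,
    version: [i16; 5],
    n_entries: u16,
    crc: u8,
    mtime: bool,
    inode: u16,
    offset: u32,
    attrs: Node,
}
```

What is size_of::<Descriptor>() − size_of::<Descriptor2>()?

Node: refcount at 0 (size 4, align 4) → ends 4; cpu at 4 (size 2, align 2) → ends 6; uid at 6 (size 1, align 1) → ends 7; pad 1 to align 4 for pid; pid at 8 (size 4, align 4) → ends 12; total 12 bytes, alignment 4
blocks at 0 (size 1, align 1) → ends 1
pad 1 to align 2 for n_entries
n_entries at 2 (size 2, align 2) → ends 4
reserved at 4 (size 2, align 2) → ends 6
version at 6 (size 10, align 2) → ends 16
offset at 16 (size 4, align 4) → ends 20
mtime at 20 (size 1, align 1) → ends 21
pad 1 to align 2 for inode
inode at 22 (size 2, align 2) → ends 24
size at 24 (size 1, align 1) → ends 25
crc at 25 (size 1, align 1) → ends 26
pad 2 to align 4 for attrs
attrs at 28 (size 12, align 4) → ends 40
total 40 bytes, alignment 4
— Descriptor2 —
blocks at 0 (size 1, align 1) → ends 1
size at 1 (size 1, align 1) → ends 2
reserved at 2 (size 2, align 2) → ends 4
version at 4 (size 10, align 2) → ends 14
n_entries at 14 (size 2, align 2) → ends 16
crc at 16 (size 1, align 1) → ends 17
mtime at 17 (size 1, align 1) → ends 18
inode at 18 (size 2, align 2) → ends 20
offset at 20 (size 4, align 4) → ends 24
attrs at 24 (size 12, align 4) → ends 36
total 36 bytes, alignment 4
40 − 36 = 4

4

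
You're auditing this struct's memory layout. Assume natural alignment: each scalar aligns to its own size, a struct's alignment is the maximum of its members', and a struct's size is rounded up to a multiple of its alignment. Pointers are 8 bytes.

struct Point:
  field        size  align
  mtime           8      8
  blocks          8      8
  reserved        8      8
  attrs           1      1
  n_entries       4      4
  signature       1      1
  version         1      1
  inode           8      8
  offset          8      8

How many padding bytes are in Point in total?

9

@0: mtime [8B, align 8] → 8
@8: blocks [8B, align 8] → 16
@16: reserved [8B, align 8] → 24
@24: attrs [1B, align 1] → 25
+3 pad (align 4)
@28: n_entries [4B, align 4] → 32
@32: signature [1B, align 1] → 33
@33: version [1B, align 1] → 34
+6 pad (align 8)
@40: inode [8B, align 8] → 48
@48: offset [8B, align 8] → 56
size 56, align 8
data bytes 47, size 56 → padding 9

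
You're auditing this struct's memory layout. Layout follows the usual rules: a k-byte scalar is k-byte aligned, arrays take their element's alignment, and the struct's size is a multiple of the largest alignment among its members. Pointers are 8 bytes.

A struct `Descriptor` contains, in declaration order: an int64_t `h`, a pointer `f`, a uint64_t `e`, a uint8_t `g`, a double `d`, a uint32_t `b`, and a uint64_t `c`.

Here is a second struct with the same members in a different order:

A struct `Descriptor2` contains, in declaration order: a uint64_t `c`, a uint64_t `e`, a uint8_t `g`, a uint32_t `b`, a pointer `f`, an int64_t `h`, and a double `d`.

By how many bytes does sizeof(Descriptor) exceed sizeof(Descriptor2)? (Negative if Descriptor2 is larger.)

0..8  h  (8B, 8-aligned)
8..16  f  (8B, 8-aligned)
16..24  e  (8B, 8-aligned)
24..25  g  (1B, 1-aligned)
25..32  -- padding (7B)
32..40  d  (8B, 8-aligned)
40..44  b  (4B, 4-aligned)
44..48  -- padding (4B)
48..56  c  (8B, 8-aligned)
sizeof = 56, alignof = 8
— Descriptor2 —
0..8  c  (8B, 8-aligned)
8..16  e  (8B, 8-aligned)
16..17  g  (1B, 1-aligned)
17..20  -- padding (3B)
20..24  b  (4B, 4-aligned)
24..32  f  (8B, 8-aligned)
32..40  h  (8B, 8-aligned)
40..48  d  (8B, 8-aligned)
sizeof = 48, alignof = 8
56 − 48 = 8

8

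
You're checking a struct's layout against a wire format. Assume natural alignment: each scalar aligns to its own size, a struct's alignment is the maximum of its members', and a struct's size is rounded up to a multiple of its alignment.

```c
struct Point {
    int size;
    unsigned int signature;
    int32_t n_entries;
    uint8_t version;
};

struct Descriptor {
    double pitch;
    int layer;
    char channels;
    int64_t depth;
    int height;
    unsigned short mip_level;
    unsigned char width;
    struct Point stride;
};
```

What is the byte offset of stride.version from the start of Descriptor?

44

Point: size at 0 (size 4, align 4) → ends 4; signature at 4 (size 4, align 4) → ends 8; n_entries at 8 (size 4, align 4) → ends 12; version at 12 (size 1, align 1) → ends 13; tail pad 3 to reach multiple of 4; total 16 bytes, alignment 4
pitch at 0 (size 8, align 8) → ends 8
layer at 8 (size 4, align 4) → ends 12
channels at 12 (size 1, align 1) → ends 13
pad 3 to align 8 for depth
depth at 16 (size 8, align 8) → ends 24
height at 24 (size 4, align 4) → ends 28
mip_level at 28 (size 2, align 2) → ends 30
width at 30 (size 1, align 1) → ends 31
pad 1 to align 4 for stride
stride at 32 (size 16, align 4) → ends 48
within Point: version at 12
32 + 12 = 44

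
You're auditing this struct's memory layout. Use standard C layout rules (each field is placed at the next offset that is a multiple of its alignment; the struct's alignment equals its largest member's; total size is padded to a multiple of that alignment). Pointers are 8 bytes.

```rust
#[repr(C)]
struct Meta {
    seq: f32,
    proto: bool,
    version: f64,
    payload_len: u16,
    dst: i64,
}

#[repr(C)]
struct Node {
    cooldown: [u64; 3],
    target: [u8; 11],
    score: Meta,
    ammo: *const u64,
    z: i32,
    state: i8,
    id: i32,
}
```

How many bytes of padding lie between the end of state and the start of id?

3

Meta: 0..4  seq  (4B, 4-aligned); 4..5  proto  (1B, 1-aligned); 5..8  -- padding (3B); 8..16  version  (8B, 8-aligned); 16..18  payload_len  (2B, 2-aligned); 18..24  -- padding (6B); 24..32  dst  (8B, 8-aligned); sizeof = 32, alignof = 8
0..24  cooldown  (24B, 8-aligned)
24..35  target  (11B, 1-aligned)
35..40  -- padding (5B)
40..72  score  (32B, 8-aligned)
72..80  ammo  (8B, 8-aligned)
80..84  z  (4B, 4-aligned)
84..85  state  (1B, 1-aligned)
85..88  -- padding (3B)
88..92  id  (4B, 4-aligned)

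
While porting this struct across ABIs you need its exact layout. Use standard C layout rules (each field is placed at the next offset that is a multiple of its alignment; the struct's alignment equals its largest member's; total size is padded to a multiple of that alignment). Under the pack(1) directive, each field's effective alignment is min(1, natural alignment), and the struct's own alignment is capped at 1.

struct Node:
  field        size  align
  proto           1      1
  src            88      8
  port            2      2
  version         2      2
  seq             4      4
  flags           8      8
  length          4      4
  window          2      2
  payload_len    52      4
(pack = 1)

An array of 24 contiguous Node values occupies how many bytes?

0..1  proto  (1B, 1-aligned)
1..89  src  (88B, 1-aligned)
89..91  port  (2B, 1-aligned)
91..93  version  (2B, 1-aligned)
93..97  seq  (4B, 1-aligned)
97..105  flags  (8B, 1-aligned)
105..109  length  (4B, 1-aligned)
109..111  window  (2B, 1-aligned)
111..163  payload_len  (52B, 1-aligned)
sizeof = 163, alignof = 1
array of 24: 24 × 163 = 3912

3912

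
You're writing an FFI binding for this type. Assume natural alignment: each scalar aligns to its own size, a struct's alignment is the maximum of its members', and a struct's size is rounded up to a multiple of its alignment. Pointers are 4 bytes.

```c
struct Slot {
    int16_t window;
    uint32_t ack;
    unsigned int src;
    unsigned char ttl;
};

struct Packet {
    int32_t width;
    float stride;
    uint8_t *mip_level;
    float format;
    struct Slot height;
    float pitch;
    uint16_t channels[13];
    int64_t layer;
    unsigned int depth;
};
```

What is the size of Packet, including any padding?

Slot: 0..2  window  (2B, 2-aligned); 2..4  -- padding (2B); 4..8  ack  (4B, 4-aligned); 8..12  src  (4B, 4-aligned); 12..13  ttl  (1B, 1-aligned); 13..16  -- tail padding (3B); sizeof = 16, alignof = 4
0..4  width  (4B, 4-aligned)
4..8  stride  (4B, 4-aligned)
8..12  mip_level  (4B, 4-aligned)
12..16  format  (4B, 4-aligned)
16..32  height  (16B, 4-aligned)
32..36  pitch  (4B, 4-aligned)
36..62  channels  (26B, 2-aligned)
62..64  -- padding (2B)
64..72  layer  (8B, 8-aligned)
72..76  depth  (4B, 4-aligned)
76..80  -- tail padding (4B)
sizeof = 80, alignof = 8

80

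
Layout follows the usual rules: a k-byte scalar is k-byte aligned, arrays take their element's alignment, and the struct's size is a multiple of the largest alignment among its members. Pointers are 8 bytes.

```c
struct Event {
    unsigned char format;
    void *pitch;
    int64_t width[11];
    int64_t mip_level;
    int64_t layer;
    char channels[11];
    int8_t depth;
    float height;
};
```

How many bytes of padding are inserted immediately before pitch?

7

@0: format [1B, align 1] → 1
+7 pad (align 8)
@8: pitch [8B, align 8] → 16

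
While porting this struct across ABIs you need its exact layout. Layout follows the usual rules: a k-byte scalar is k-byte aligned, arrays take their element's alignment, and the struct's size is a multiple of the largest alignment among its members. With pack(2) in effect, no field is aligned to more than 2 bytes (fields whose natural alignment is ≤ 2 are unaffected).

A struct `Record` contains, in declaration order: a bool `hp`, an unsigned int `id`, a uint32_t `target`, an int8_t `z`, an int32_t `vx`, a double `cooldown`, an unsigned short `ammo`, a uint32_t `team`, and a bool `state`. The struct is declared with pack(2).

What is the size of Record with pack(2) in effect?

hp at 0 (size 1, align 1) → ends 1
pad 1 to align 2 for id
id at 2 (size 4, align 2) → ends 6
target at 6 (size 4, align 2) → ends 10
z at 10 (size 1, align 1) → ends 11
pad 1 to align 2 for vx
vx at 12 (size 4, align 2) → ends 16
cooldown at 16 (size 8, align 2) → ends 24
ammo at 24 (size 2, align 2) → ends 26
team at 26 (size 4, align 2) → ends 30
state at 30 (size 1, align 1) → ends 31
tail pad 1 to reach multiple of 2
total 32 bytes, alignment 2

32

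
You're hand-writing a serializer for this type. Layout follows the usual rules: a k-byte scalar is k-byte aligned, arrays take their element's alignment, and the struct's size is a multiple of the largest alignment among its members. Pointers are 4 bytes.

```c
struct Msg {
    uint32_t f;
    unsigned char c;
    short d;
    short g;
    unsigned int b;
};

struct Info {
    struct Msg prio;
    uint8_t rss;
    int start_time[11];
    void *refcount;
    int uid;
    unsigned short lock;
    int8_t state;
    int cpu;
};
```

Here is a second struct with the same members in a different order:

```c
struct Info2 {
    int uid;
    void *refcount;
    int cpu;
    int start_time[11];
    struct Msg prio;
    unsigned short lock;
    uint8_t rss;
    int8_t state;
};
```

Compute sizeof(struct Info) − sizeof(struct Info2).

4

Msg: @0: f [4B, align 4] → 4; @4: c [1B, align 1] → 5; +1 pad (align 2); @6: d [2B, align 2] → 8; @8: g [2B, align 2] → 10; +2 pad (align 4); @12: b [4B, align 4] → 16; size 16, align 4
@0: prio [16B, align 4] → 16
@16: rss [1B, align 1] → 17
+3 pad (align 4)
@20: start_time [44B, align 4] → 64
@64: refcount [4B, align 4] → 68
@68: uid [4B, align 4] → 72
@72: lock [2B, align 2] → 74
@74: state [1B, align 1] → 75
+1 pad (align 4)
@76: cpu [4B, align 4] → 80
size 80, align 4
— Info2 —
@0: uid [4B, align 4] → 4
@4: refcount [4B, align 4] → 8
@8: cpu [4B, align 4] → 12
@12: start_time [44B, align 4] → 56
@56: prio [16B, align 4] → 72
@72: lock [2B, align 2] → 74
@74: rss [1B, align 1] → 75
@75: state [1B, align 1] → 76
size 76, align 4
80 − 76 = 4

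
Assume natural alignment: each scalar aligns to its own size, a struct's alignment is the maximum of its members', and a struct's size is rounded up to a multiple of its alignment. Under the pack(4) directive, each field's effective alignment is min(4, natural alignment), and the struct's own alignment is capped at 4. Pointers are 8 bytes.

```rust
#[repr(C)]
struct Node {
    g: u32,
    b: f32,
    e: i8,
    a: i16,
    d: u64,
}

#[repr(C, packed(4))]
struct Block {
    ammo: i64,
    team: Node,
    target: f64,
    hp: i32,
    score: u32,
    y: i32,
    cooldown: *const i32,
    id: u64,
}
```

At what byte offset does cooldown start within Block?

52

Node: @0: g [4B, align 4] → 4; @4: b [4B, align 4] → 8; @8: e [1B, align 1] → 9; +1 pad (align 2); @10: a [2B, align 2] → 12; +4 pad (align 8); @16: d [8B, align 8] → 24; size 24, align 8
@0: ammo [8B, align 4] → 8
@8: team [24B, align 4] → 32
@32: target [8B, align 4] → 40
@40: hp [4B, align 4] → 44
@44: score [4B, align 4] → 48
@48: y [4B, align 4] → 52
@52: cooldown [8B, align 4] → 60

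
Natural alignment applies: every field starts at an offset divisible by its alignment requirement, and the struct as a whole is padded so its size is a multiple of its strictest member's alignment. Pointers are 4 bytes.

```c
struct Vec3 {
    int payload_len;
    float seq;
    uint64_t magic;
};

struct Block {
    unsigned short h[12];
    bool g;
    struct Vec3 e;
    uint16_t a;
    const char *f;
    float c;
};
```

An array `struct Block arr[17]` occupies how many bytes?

Vec3: payload_len at 0 (size 4, align 4) → ends 4; seq at 4 (size 4, align 4) → ends 8; magic at 8 (size 8, align 8) → ends 16; total 16 bytes, alignment 8
h at 0 (size 24, align 2) → ends 24
g at 24 (size 1, align 1) → ends 25
pad 7 to align 8 for e
e at 32 (size 16, align 8) → ends 48
a at 48 (size 2, align 2) → ends 50
pad 2 to align 4 for f
f at 52 (size 4, align 4) → ends 56
c at 56 (size 4, align 4) → ends 60
tail pad 4 to reach multiple of 8
total 64 bytes, alignment 8
array of 17: 17 × 64 = 1088

1088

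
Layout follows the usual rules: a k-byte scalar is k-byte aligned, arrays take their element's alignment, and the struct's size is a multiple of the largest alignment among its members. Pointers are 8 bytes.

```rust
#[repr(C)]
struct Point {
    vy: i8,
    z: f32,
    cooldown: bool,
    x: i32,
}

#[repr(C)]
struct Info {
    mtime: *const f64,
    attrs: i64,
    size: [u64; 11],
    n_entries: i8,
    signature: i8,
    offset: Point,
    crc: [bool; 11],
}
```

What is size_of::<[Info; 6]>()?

Point: @0: vy [1B, align 1] → 1; +3 pad (align 4); @4: z [4B, align 4] → 8; @8: cooldown [1B, align 1] → 9; +3 pad (align 4); @12: x [4B, align 4] → 16; size 16, align 4
@0: mtime [8B, align 8] → 8
@8: attrs [8B, align 8] → 16
@16: size [88B, align 8] → 104
@104: n_entries [1B, align 1] → 105
@105: signature [1B, align 1] → 106
+2 pad (align 4)
@108: offset [16B, align 4] → 124
@124: crc [11B, align 1] → 135
+1 tail pad (align 8)
size 136, align 8
array of 6: 6 × 136 = 816

816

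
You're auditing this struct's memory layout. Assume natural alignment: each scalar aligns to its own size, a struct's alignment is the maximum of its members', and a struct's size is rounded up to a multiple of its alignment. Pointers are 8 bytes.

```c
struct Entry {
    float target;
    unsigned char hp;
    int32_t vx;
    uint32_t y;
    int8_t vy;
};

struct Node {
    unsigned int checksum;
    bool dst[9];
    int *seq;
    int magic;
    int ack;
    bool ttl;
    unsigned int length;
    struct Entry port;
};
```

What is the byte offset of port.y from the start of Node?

Entry: 0..4  target  (4B, 4-aligned); 4..5  hp  (1B, 1-aligned); 5..8  -- padding (3B); 8..12  vx  (4B, 4-aligned); 12..16  y  (4B, 4-aligned); 16..17  vy  (1B, 1-aligned); 17..20  -- tail padding (3B); sizeof = 20, alignof = 4
0..4  checksum  (4B, 4-aligned)
4..13  dst  (9B, 1-aligned)
13..16  -- padding (3B)
16..24  seq  (8B, 8-aligned)
24..28  magic  (4B, 4-aligned)
28..32  ack  (4B, 4-aligned)
32..33  ttl  (1B, 1-aligned)
33..36  -- padding (3B)
36..40  length  (4B, 4-aligned)
40..60  port  (20B, 4-aligned)
within Entry: y at 12
40 + 12 = 52

52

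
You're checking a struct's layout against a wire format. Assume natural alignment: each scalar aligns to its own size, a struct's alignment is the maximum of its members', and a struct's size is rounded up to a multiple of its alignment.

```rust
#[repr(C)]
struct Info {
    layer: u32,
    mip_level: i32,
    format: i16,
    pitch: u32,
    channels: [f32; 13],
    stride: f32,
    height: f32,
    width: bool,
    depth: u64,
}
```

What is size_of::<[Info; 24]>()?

@0: layer [4B, align 4] → 4
@4: mip_level [4B, align 4] → 8
@8: format [2B, align 2] → 10
+2 pad (align 4)
@12: pitch [4B, align 4] → 16
@16: channels [52B, align 4] → 68
@68: stride [4B, align 4] → 72
@72: height [4B, align 4] → 76
@76: width [1B, align 1] → 77
+3 pad (align 8)
@80: depth [8B, align 8] → 88
size 88, align 8
array of 24: 24 × 88 = 2112

2112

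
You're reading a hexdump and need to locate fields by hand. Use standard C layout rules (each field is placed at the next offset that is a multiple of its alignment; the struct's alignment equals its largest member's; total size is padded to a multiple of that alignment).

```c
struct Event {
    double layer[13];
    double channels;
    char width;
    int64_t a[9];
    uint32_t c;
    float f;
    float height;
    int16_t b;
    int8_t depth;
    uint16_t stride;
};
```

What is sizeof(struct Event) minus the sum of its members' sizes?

14

@0: layer [104B, align 8] → 104
@104: channels [8B, align 8] → 112
@112: width [1B, align 1] → 113
+7 pad (align 8)
@120: a [72B, align 8] → 192
@192: c [4B, align 4] → 196
@196: f [4B, align 4] → 200
@200: height [4B, align 4] → 204
@204: b [2B, align 2] → 206
@206: depth [1B, align 1] → 207
+1 pad (align 2)
@208: stride [2B, align 2] → 210
+6 tail pad (align 8)
size 216, align 8
data bytes 202, size 216 → padding 14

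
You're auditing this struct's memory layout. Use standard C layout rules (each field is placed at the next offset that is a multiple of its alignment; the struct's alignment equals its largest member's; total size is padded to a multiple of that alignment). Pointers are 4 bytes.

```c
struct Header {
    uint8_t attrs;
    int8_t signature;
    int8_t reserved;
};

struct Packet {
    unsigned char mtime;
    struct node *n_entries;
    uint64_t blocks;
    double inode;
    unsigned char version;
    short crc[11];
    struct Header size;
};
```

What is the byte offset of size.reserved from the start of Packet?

Header: 0..1  attrs  (1B, 1-aligned); 1..2  signature  (1B, 1-aligned); 2..3  reserved  (1B, 1-aligned); sizeof = 3, alignof = 1
0..1  mtime  (1B, 1-aligned)
1..4  -- padding (3B)
4..8  n_entries  (4B, 4-aligned)
8..16  blocks  (8B, 8-aligned)
16..24  inode  (8B, 8-aligned)
24..25  version  (1B, 1-aligned)
25..26  -- padding (1B)
26..48  crc  (22B, 2-aligned)
48..51  size  (3B, 1-aligned)
within Header: reserved at 2
48 + 2 = 50

50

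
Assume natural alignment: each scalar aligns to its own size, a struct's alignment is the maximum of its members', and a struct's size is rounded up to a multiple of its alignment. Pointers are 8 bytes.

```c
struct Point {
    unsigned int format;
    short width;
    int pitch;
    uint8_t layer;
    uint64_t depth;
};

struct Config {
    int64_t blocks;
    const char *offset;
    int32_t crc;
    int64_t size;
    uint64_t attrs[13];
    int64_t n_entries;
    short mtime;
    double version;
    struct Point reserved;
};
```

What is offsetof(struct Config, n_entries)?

136

Point: 0..4  format  (4B, 4-aligned); 4..6  width  (2B, 2-aligned); 6..8  -- padding (2B); 8..12  pitch  (4B, 4-aligned); 12..13  layer  (1B, 1-aligned); 13..16  -- padding (3B); 16..24  depth  (8B, 8-aligned); sizeof = 24, alignof = 8
0..8  blocks  (8B, 8-aligned)
8..16  offset  (8B, 8-aligned)
16..20  crc  (4B, 4-aligned)
20..24  -- padding (4B)
24..32  size  (8B, 8-aligned)
32..136  attrs  (104B, 8-aligned)
136..144  n_entries  (8B, 8-aligned)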